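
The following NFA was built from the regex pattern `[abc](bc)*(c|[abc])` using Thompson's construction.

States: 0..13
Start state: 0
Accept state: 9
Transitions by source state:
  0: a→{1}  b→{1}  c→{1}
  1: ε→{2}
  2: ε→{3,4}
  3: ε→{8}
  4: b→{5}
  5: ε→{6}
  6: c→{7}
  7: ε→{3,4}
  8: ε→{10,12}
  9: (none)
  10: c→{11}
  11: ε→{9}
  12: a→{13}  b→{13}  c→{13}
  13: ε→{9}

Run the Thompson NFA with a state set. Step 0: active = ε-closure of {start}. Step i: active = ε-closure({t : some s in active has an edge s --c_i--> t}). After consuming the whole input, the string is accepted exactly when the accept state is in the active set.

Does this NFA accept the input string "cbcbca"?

Answer: ACCEPT

Trace:
S₀ = ε-closure({0}) = {0}
'c' @ 1: {1,2,3,4,8,10,12}
'b' @ 2: {5,6,9,13}  ✓accept
'c' @ 3: {3,4,7,8,10,12}
'b' @ 4: {5,6,9,13}  ✓accept
'c' @ 5: {3,4,7,8,10,12}
'a' @ 6: {9,13}  ✓accept
after full input: {9,13}  (accept=9 in)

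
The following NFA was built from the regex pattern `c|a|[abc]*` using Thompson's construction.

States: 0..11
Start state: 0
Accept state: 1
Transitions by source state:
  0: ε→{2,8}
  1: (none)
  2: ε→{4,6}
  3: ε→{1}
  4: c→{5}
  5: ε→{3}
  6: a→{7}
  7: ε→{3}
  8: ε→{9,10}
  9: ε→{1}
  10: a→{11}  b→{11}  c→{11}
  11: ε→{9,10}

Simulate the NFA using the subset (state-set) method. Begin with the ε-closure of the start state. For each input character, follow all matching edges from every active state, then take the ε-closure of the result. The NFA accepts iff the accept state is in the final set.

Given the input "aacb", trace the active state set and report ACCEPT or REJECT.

initial (ε-close {0}): {0,1,2,4,6,8,9,10}
'a' @ 1: {1,3,7,9,10,11}  [accepting]
'a' @ 2: {1,9,10,11}  [accepting]
'c' @ 3: {1,9,10,11}  [accepting]
'b' @ 4: {1,9,10,11}  [accepting]
after full input: {1,9,10,11}  (accept=1 in)

Answer: ACCEPT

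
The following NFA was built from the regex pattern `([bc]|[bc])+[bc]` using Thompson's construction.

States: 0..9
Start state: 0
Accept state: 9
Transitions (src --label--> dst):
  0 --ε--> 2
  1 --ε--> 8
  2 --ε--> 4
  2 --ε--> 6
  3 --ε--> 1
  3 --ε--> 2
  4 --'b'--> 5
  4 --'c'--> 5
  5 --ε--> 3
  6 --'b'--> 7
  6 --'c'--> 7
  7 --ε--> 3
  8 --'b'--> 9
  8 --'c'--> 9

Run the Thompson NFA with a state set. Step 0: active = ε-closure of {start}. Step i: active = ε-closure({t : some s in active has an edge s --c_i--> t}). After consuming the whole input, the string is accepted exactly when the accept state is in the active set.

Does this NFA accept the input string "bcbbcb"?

Answer: ACCEPT

Trace:
initial (ε-close {0}): {0,2,4,6}
'b' @ 1: {1,2,3,4,5,6,7,8}
'c' @ 2: {1,2,3,4,5,6,7,8,9}  (accept∈set)
'b' @ 3: {1,2,3,4,5,6,7,8,9}  (accept∈set)
'b' @ 4: {1,2,3,4,5,6,7,8,9}  (accept∈set)
'c' @ 5: {1,2,3,4,5,6,7,8,9}  (accept∈set)
'b' @ 6: {1,2,3,4,5,6,7,8,9}  (accept∈set)
final: {1,2,3,4,5,6,7,8,9}; accept 9 in set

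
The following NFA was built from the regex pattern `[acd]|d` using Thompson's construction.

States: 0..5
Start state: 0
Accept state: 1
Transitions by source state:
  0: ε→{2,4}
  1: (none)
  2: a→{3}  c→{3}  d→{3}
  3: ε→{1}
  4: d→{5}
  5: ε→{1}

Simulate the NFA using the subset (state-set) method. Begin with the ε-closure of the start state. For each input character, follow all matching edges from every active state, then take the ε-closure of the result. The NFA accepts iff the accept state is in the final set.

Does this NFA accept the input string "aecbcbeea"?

Answer: REJECT

Steps:
S₀ = ε-closure({0}) = {0,2,4}
'a' @ 1: {1,3}  ✓accept
'e' @ 2: {}  — dead — no transitions
rest 'cbcbeea' ignored (set empty)
end set {} — state 1 not in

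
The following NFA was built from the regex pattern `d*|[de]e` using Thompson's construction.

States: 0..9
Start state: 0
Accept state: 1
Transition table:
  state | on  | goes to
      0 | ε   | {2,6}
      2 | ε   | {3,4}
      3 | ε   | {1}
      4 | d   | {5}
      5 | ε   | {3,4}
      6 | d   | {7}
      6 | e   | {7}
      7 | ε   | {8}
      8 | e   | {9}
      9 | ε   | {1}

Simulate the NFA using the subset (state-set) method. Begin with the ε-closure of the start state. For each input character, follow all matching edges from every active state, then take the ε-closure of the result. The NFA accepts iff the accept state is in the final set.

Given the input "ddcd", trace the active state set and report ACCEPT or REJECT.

Answer: REJECT

Trace:
S₀ = ε-closure({0}) = {0,1,2,3,4,6}
'd' @ 1: {1,3,4,5,7,8}  (accept∈set)
'd' @ 2: {1,3,4,5}  (accept∈set)
'c' @ 3: {}  — dead — no transitions
rest 'd' ignored (set empty)
final: {}; accept 1 not in set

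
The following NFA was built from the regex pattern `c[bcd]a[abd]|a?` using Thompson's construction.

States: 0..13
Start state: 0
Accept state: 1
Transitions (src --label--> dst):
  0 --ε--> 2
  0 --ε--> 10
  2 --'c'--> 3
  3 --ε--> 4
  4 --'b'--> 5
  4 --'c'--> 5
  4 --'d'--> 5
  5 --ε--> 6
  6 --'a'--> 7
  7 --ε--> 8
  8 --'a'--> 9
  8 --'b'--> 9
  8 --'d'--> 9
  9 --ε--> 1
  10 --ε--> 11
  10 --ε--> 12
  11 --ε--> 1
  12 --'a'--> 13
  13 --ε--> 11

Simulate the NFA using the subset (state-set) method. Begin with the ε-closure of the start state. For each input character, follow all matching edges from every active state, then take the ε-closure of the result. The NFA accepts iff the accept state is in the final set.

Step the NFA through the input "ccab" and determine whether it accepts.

initial (ε-close {0}): {0,1,2,10,11,12}
'c' @ 1: {3,4}
'c' @ 2: {5,6}
'a' @ 3: {7,8}
'b' @ 4: {1,9}  ✓accept
after full input: {1,9}  (accept=1 in)

Answer: ACCEPT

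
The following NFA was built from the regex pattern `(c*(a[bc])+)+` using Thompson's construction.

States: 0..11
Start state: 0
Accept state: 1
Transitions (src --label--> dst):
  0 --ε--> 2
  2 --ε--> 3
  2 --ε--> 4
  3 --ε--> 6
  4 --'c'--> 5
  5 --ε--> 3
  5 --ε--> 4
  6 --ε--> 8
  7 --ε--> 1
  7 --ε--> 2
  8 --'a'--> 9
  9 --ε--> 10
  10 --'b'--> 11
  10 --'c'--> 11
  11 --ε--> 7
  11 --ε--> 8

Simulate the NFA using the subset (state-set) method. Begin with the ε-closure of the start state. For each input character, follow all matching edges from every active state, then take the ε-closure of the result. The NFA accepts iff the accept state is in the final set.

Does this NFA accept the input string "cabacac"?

initial (ε-close {0}): {0,2,3,4,6,8}
'c' @ 1: {3,4,5,6,8}
'a' @ 2: {9,10}
'b' @ 3: {1,2,3,4,6,7,8,11}  ✓accept
'a' @ 4: {9,10}
'c' @ 5: {1,2,3,4,6,7,8,11}  ✓accept
'a' @ 6: {9,10}
'c' @ 7: {1,2,3,4,6,7,8,11}  ✓accept
after full input: {1,2,3,4,6,7,8,11}  (accept=1 in)

Answer: ACCEPT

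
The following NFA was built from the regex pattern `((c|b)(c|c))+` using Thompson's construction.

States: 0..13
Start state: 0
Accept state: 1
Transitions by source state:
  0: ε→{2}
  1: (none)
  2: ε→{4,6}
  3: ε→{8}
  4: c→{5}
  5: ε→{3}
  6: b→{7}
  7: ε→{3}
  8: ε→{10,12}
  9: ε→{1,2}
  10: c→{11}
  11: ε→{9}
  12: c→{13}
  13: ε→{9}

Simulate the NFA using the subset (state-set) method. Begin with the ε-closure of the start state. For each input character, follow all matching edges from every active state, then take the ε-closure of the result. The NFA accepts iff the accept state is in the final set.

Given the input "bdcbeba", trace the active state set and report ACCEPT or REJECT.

Answer: REJECT

Trace:
S₀ = ε-closure({0}) = {0,2,4,6}
'b' @ 1: {3,7,8,10,12}
'd' @ 2: {}  — state set empty
rest 'cbeba' ignored (set empty)
end set {} — state 1 not in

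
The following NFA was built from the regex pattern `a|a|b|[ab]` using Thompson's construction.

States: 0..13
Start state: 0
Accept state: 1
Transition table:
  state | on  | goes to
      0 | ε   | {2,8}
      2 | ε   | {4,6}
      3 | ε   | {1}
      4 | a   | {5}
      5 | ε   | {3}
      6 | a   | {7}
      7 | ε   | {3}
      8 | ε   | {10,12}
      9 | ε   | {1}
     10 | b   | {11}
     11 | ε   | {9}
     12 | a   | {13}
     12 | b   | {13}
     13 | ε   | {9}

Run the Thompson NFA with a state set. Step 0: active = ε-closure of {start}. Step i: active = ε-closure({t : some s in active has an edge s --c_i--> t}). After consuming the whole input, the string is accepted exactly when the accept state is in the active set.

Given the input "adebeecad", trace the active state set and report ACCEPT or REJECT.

start: ε-closure({0}) = {0,2,4,6,8,10,12}
'a' @ 1: {1,3,5,7,9,13}  ✓accept
'd' @ 2: {}  — state set empty
rest 'ebeecad' ignored (set empty)
end set {} — state 1 not in

Answer: REJECT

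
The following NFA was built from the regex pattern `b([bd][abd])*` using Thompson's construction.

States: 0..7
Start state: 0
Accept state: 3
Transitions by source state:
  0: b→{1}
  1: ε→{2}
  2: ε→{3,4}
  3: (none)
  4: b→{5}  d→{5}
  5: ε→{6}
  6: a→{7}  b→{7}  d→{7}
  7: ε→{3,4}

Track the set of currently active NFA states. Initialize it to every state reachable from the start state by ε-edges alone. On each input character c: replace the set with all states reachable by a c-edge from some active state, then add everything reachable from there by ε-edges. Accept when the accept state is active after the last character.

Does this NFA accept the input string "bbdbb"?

Answer: ACCEPT

Derivation:
S₀ = ε-closure({0}) = {0}
'b' @ 1: {1,2,3,4}  [accepting]
'b' @ 2: {5,6}
'd' @ 3: {3,4,7}  [accepting]
'b' @ 4: {5,6}
'b' @ 5: {3,4,7}  [accepting]
final: {3,4,7}; accept 3 in set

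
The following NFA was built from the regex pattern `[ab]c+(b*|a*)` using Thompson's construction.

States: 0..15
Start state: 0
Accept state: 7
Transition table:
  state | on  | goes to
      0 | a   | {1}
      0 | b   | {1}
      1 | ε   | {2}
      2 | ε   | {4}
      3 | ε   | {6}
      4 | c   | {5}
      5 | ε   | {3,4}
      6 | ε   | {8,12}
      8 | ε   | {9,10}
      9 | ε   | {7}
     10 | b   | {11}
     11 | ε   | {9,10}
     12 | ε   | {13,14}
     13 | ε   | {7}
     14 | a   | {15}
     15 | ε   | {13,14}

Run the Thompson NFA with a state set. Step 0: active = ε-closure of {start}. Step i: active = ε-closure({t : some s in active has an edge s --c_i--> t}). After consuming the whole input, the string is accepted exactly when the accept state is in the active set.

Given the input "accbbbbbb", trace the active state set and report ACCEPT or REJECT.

initial (ε-close {0}): {0}
'a' @ 1: {1,2,4}
'c' @ 2: {3,4,5,6,7,8,9,10,12,13,14}  ✓accept
'c' @ 3: {3,4,5,6,7,8,9,10,12,13,14}  ✓accept
'b' @ 4: {7,9,10,11}  ✓accept
'b' @ 5: {7,9,10,11}  ✓accept
'b' @ 6: {7,9,10,11}  ✓accept
'b' @ 7: {7,9,10,11}  ✓accept
'b' @ 8: {7,9,10,11}  ✓accept
'b' @ 9: {7,9,10,11}  ✓accept
end set {7,9,10,11} — state 7 in

Answer: ACCEPT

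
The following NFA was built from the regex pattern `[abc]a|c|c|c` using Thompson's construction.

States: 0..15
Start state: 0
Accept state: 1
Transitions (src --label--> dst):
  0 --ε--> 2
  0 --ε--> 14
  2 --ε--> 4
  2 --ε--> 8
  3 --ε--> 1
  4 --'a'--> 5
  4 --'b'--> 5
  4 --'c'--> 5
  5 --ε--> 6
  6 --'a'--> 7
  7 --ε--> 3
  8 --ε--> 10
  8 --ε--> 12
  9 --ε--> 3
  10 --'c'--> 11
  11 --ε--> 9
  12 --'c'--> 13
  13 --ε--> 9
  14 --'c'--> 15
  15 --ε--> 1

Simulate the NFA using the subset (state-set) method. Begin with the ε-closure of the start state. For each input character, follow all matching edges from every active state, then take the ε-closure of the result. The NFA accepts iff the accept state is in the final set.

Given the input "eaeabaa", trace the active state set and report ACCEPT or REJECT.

Answer: REJECT

Derivation:
S₀ = ε-closure({0}) = {0,2,4,8,10,12,14}
'e' @ 1: {}  — no active states
rest 'aeabaa' ignored (set empty)
end set {} — state 1 not in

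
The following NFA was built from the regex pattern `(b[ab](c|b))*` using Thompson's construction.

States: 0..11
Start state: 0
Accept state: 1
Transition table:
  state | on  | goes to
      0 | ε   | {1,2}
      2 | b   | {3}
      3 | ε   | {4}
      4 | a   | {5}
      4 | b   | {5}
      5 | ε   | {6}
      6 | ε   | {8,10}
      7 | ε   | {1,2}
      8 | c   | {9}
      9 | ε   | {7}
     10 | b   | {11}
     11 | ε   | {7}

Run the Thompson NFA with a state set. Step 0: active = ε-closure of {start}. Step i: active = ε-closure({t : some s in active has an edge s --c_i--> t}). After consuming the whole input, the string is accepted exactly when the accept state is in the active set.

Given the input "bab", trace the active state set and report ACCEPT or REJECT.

Answer: ACCEPT

Steps:
start: ε-closure({0}) = {0,1,2}
'b' @ 1: {3,4}
'a' @ 2: {5,6,8,10}
'b' @ 3: {1,2,7,11}  [accepting]
after full input: {1,2,7,11}  (accept=1 in)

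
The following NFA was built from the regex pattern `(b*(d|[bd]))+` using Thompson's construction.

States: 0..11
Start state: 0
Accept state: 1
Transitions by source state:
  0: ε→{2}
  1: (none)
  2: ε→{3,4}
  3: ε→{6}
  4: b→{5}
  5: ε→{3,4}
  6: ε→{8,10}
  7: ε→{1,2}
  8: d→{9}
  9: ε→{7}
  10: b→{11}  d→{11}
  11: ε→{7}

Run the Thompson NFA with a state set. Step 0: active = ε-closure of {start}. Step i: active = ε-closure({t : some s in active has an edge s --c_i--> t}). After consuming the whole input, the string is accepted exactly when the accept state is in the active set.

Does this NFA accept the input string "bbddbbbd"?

initial (ε-close {0}): {0,2,3,4,6,8,10}
'b' @ 1: {1,2,3,4,5,6,7,8,10,11}  ✓accept
'b' @ 2: {1,2,3,4,5,6,7,8,10,11}  ✓accept
'd' @ 3: {1,2,3,4,6,7,8,9,10,11}  ✓accept
'd' @ 4: {1,2,3,4,6,7,8,9,10,11}  ✓accept
'b' @ 5: {1,2,3,4,5,6,7,8,10,11}  ✓accept
'b' @ 6: {1,2,3,4,5,6,7,8,10,11}  ✓accept
'b' @ 7: {1,2,3,4,5,6,7,8,10,11}  ✓accept
'd' @ 8: {1,2,3,4,6,7,8,9,10,11}  ✓accept
end set {1,2,3,4,6,7,8,9,10,11} — state 1 in

Answer: ACCEPT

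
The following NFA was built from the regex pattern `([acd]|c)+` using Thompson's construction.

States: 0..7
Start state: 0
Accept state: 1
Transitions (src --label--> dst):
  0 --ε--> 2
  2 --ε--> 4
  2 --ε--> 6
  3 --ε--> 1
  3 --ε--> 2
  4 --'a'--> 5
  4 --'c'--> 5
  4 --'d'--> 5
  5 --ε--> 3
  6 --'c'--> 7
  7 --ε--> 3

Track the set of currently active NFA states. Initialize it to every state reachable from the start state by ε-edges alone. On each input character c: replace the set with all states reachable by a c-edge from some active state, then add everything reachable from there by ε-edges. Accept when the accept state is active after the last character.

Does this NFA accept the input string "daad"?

S₀ = ε-closure({0}) = {0,2,4,6}
'd' @ 1: {1,2,3,4,5,6}  (accept∈set)
'a' @ 2: {1,2,3,4,5,6}  (accept∈set)
'a' @ 3: {1,2,3,4,5,6}  (accept∈set)
'd' @ 4: {1,2,3,4,5,6}  (accept∈set)
after full input: {1,2,3,4,5,6}  (accept=1 in)

Answer: ACCEPT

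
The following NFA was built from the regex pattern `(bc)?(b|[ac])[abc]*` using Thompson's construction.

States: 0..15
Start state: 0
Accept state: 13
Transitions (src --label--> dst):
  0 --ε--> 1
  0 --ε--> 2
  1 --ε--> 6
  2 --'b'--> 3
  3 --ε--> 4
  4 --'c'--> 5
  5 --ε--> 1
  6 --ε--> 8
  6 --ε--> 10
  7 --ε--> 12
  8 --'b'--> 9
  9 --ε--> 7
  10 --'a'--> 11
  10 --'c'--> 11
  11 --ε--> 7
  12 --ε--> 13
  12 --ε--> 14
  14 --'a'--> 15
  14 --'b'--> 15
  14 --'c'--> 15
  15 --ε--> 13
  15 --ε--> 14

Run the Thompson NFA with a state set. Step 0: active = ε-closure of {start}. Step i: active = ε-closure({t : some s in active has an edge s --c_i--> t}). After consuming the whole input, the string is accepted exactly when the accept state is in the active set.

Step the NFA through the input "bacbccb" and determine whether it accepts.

Answer: ACCEPT

Trace:
start: ε-closure({0}) = {0,1,2,6,8,10}
'b' @ 1: {3,4,7,9,12,13,14}  (accept∈set)
'a' @ 2: {13,14,15}  (accept∈set)
'c' @ 3: {13,14,15}  (accept∈set)
'b' @ 4: {13,14,15}  (accept∈set)
'c' @ 5: {13,14,15}  (accept∈set)
'c' @ 6: {13,14,15}  (accept∈set)
'b' @ 7: {13,14,15}  (accept∈set)
end set {13,14,15} — state 13 in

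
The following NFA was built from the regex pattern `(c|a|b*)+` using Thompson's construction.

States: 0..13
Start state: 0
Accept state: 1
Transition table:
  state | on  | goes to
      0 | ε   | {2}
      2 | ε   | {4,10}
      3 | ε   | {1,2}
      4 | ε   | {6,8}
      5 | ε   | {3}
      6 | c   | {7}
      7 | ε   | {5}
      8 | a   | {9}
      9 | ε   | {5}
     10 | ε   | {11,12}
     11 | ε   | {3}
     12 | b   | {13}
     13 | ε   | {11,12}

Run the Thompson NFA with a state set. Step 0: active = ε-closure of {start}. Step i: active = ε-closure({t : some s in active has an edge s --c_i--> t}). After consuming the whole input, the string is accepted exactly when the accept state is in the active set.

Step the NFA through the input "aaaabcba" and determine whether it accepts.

Answer: ACCEPT

Trace:
initial (ε-close {0}): {0,1,2,3,4,6,8,10,11,12}
'a' @ 1: {1,2,3,4,5,6,8,9,10,11,12}  [accepting]
'a' @ 2: {1,2,3,4,5,6,8,9,10,11,12}  [accepting]
'a' @ 3: {1,2,3,4,5,6,8,9,10,11,12}  [accepting]
'a' @ 4: {1,2,3,4,5,6,8,9,10,11,12}  [accepting]
'b' @ 5: {1,2,3,4,6,8,10,11,12,13}  [accepting]
'c' @ 6: {1,2,3,4,5,6,7,8,10,11,12}  [accepting]
'b' @ 7: {1,2,3,4,6,8,10,11,12,13}  [accepting]
'a' @ 8: {1,2,3,4,5,6,8,9,10,11,12}  [accepting]
end set {1,2,3,4,5,6,8,9,10,11,12} — state 1 in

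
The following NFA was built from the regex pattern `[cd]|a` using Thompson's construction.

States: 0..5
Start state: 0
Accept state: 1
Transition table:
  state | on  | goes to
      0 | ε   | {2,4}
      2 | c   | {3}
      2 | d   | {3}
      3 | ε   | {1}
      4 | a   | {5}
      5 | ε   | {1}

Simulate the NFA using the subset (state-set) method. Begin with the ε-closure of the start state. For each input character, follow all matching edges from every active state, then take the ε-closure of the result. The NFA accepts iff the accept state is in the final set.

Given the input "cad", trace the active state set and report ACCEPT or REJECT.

start: ε-closure({0}) = {0,2,4}
'c' @ 1: {1,3}  (accept∈set)
'a' @ 2: {}  — dead — no transitions
rest 'd' ignored (set empty)
after full input: {}  (accept=1 not in)

Answer: REJECT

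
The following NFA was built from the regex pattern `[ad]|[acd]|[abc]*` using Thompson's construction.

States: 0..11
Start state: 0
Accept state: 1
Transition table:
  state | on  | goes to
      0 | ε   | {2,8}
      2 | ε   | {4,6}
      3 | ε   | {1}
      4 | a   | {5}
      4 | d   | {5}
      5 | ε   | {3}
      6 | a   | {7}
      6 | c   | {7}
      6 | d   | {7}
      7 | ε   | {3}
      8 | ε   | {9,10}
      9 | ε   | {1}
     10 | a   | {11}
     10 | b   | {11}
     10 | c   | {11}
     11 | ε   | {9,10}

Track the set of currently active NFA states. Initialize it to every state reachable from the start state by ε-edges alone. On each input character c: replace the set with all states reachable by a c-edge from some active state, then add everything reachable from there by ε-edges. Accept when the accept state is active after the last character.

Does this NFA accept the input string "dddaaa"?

Answer: REJECT

Derivation:
start: ε-closure({0}) = {0,1,2,4,6,8,9,10}
'd' @ 1: {1,3,5,7}  [accepting]
'd' @ 2: {}  — no active states
rest 'daaa' ignored (set empty)
final: {}; accept 1 not in set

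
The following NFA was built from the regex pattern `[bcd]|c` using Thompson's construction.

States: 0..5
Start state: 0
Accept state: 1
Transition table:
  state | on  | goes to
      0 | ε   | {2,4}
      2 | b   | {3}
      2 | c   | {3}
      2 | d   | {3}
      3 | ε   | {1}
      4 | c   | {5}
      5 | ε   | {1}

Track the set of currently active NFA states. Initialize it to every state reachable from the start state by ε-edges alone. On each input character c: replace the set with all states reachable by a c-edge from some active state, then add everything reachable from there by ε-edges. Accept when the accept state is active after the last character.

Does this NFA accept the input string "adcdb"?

S₀ = ε-closure({0}) = {0,2,4}
'a' @ 1: {}  — dead — no transitions
rest 'dcdb' ignored (set empty)
after full input: {}  (accept=1 not in)

Answer: REJECT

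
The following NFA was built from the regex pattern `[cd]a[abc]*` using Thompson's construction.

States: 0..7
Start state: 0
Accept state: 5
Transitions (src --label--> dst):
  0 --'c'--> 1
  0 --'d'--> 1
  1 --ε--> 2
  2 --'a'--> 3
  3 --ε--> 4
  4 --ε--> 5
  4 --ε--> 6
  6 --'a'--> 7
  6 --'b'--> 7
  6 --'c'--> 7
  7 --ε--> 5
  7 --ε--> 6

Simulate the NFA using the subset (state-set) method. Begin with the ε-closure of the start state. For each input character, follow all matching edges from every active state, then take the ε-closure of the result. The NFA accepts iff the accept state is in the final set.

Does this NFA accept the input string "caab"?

Answer: ACCEPT

Steps:
start: ε-closure({0}) = {0}
'c' @ 1: {1,2}
'a' @ 2: {3,4,5,6}  [accepting]
'a' @ 3: {5,6,7}  [accepting]
'b' @ 4: {5,6,7}  [accepting]
final: {5,6,7}; accept 5 in set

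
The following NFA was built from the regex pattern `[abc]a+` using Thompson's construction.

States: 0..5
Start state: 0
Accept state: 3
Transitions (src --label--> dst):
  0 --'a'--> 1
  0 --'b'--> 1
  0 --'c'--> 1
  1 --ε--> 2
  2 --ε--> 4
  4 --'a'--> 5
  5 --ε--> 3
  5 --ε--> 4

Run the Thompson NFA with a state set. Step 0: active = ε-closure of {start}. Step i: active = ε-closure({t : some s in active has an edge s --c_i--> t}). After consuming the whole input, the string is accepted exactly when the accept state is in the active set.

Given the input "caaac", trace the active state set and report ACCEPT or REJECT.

start: ε-closure({0}) = {0}
'c' @ 1: {1,2,4}
'a' @ 2: {3,4,5}  ✓accept
'a' @ 3: {3,4,5}  ✓accept
'a' @ 4: {3,4,5}  ✓accept
'c' @ 5: {}  — state set empty
after full input: {}  (accept=3 not in)

Answer: REJECT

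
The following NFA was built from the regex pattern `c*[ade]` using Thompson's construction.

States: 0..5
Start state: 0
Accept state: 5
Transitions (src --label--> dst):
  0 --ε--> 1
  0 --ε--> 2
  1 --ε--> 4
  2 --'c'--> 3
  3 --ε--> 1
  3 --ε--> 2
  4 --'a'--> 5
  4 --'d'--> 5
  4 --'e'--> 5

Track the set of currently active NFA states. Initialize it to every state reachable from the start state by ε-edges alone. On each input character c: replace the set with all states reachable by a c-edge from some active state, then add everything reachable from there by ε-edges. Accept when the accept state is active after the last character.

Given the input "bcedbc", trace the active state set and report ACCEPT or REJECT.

initial (ε-close {0}): {0,1,2,4}
'b' @ 1: {}  — no active states
rest 'cedbc' ignored (set empty)
end set {} — state 5 not in

Answer: REJECT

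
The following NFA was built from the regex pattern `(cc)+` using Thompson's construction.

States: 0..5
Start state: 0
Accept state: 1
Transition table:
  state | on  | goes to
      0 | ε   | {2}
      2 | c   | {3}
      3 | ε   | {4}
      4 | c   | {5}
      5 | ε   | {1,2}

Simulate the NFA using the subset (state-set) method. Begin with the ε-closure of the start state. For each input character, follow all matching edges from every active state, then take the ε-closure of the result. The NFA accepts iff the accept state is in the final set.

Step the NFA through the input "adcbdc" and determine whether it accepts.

Answer: REJECT

Derivation:
start: ε-closure({0}) = {0,2}
'a' @ 1: {}  — no active states
rest 'dcbdc' ignored (set empty)
final: {}; accept 1 not in set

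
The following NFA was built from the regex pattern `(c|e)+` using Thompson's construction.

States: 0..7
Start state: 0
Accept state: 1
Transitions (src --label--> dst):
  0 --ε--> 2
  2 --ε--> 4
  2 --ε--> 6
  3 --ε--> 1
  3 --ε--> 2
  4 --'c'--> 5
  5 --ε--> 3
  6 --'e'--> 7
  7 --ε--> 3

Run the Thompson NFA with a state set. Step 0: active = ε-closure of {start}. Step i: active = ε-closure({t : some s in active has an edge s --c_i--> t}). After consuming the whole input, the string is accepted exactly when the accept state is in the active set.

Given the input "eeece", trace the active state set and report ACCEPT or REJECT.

Answer: ACCEPT

Steps:
S₀ = ε-closure({0}) = {0,2,4,6}
'e' @ 1: {1,2,3,4,6,7}  ✓accept
'e' @ 2: {1,2,3,4,6,7}  ✓accept
'e' @ 3: {1,2,3,4,6,7}  ✓accept
'c' @ 4: {1,2,3,4,5,6}  ✓accept
'e' @ 5: {1,2,3,4,6,7}  ✓accept
final: {1,2,3,4,6,7}; accept 1 in set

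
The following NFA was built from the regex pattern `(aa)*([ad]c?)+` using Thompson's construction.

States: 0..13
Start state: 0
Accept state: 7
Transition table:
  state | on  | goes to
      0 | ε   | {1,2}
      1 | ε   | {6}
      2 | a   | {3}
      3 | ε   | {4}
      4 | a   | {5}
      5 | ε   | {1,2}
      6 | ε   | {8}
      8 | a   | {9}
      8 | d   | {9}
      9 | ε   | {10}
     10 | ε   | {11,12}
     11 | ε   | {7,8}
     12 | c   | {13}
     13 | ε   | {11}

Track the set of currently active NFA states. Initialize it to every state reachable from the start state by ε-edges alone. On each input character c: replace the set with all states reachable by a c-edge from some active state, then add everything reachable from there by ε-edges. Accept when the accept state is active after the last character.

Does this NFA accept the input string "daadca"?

Answer: ACCEPT

Steps:
initial (ε-close {0}): {0,1,2,6,8}
'd' @ 1: {7,8,9,10,11,12}  [accepting]
'a' @ 2: {7,8,9,10,11,12}  [accepting]
'a' @ 3: {7,8,9,10,11,12}  [accepting]
'd' @ 4: {7,8,9,10,11,12}  [accepting]
'c' @ 5: {7,8,11,13}  [accepting]
'a' @ 6: {7,8,9,10,11,12}  [accepting]
final: {7,8,9,10,11,12}; accept 7 in set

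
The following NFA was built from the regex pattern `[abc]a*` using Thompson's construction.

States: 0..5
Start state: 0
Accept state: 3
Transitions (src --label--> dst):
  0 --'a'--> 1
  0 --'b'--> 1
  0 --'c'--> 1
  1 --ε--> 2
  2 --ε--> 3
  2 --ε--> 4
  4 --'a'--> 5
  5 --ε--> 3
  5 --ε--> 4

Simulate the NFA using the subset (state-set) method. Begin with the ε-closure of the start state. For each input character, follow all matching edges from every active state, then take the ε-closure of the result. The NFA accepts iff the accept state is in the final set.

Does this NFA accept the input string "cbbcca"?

initial (ε-close {0}): {0}
'c' @ 1: {1,2,3,4}  (accept∈set)
'b' @ 2: {}  — no active states
rest 'bcca' ignored (set empty)
end set {} — state 3 not in

Answer: REJECT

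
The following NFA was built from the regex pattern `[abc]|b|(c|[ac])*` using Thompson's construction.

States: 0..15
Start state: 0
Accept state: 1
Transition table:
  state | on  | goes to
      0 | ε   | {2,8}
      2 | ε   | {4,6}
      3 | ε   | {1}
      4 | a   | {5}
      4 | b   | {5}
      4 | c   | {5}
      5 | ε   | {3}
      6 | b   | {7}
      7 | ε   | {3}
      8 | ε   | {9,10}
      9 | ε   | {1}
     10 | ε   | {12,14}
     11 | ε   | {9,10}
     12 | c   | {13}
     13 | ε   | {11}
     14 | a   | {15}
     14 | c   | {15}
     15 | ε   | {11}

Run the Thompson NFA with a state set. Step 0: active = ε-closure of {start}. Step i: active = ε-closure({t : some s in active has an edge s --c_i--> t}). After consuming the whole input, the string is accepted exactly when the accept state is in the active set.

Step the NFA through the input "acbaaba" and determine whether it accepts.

start: ε-closure({0}) = {0,1,2,4,6,8,9,10,12,14}
'a' @ 1: {1,3,5,9,10,11,12,14,15}  ✓accept
'c' @ 2: {1,9,10,11,12,13,14,15}  ✓accept
'b' @ 3: {}  — state set empty
rest 'aaba' ignored (set empty)
final: {}; accept 1 not in set

Answer: REJECT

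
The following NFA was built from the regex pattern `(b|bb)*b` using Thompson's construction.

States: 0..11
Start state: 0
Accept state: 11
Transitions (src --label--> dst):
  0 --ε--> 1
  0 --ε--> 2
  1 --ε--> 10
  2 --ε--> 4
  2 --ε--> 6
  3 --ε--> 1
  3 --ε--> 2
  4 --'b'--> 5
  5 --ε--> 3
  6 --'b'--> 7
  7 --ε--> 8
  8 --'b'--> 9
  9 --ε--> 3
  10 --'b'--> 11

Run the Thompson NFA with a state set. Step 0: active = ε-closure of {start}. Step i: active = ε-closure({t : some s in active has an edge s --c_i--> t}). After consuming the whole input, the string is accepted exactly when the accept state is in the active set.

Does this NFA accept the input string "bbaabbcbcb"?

Answer: REJECT

Steps:
start: ε-closure({0}) = {0,1,2,4,6,10}
'b' @ 1: {1,2,3,4,5,6,7,8,10,11}  ✓accept
'b' @ 2: {1,2,3,4,5,6,7,8,9,10,11}  ✓accept
'a' @ 3: {}  — state set empty
rest 'abbcbcb' ignored (set empty)
end set {} — state 11 not in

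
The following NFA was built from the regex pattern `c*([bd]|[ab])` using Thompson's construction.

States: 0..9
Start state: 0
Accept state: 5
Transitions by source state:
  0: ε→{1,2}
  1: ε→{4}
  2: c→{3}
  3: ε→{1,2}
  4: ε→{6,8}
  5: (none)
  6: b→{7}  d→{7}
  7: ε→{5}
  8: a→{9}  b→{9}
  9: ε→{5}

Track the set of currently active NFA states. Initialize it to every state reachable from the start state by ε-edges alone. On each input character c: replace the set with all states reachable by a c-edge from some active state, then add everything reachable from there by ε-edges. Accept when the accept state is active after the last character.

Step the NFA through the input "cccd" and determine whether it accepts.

Answer: ACCEPT

Trace:
S₀ = ε-closure({0}) = {0,1,2,4,6,8}
'c' @ 1: {1,2,3,4,6,8}
'c' @ 2: {1,2,3,4,6,8}
'c' @ 3: {1,2,3,4,6,8}
'd' @ 4: {5,7}  (accept∈set)
final: {5,7}; accept 5 in set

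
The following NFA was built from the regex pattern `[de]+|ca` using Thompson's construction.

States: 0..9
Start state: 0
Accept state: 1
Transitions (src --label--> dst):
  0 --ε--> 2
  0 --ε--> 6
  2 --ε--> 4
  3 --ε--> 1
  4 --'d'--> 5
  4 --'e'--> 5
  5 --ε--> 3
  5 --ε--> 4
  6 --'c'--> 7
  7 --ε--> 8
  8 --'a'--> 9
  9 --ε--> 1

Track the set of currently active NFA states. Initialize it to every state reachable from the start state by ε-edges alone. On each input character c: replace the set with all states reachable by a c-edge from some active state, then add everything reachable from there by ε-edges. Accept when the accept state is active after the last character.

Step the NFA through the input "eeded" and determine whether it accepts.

Answer: ACCEPT

Steps:
S₀ = ε-closure({0}) = {0,2,4,6}
'e' @ 1: {1,3,4,5}  [accepting]
'e' @ 2: {1,3,4,5}  [accepting]
'd' @ 3: {1,3,4,5}  [accepting]
'e' @ 4: {1,3,4,5}  [accepting]
'd' @ 5: {1,3,4,5}  [accepting]
after full input: {1,3,4,5}  (accept=1 in)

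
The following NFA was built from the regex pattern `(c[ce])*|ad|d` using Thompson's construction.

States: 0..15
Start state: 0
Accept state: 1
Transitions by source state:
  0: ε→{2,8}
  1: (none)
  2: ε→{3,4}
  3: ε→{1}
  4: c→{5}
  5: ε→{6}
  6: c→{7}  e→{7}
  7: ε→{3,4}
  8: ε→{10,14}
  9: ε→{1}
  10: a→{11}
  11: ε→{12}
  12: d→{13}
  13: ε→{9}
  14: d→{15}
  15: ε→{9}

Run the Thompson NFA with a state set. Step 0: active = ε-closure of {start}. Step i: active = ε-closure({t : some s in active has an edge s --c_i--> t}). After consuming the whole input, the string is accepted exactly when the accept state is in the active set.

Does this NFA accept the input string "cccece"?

start: ε-closure({0}) = {0,1,2,3,4,8,10,14}
'c' @ 1: {5,6}
'c' @ 2: {1,3,4,7}  ✓accept
'c' @ 3: {5,6}
'e' @ 4: {1,3,4,7}  ✓accept
'c' @ 5: {5,6}
'e' @ 6: {1,3,4,7}  ✓accept
final: {1,3,4,7}; accept 1 in set

Answer: ACCEPT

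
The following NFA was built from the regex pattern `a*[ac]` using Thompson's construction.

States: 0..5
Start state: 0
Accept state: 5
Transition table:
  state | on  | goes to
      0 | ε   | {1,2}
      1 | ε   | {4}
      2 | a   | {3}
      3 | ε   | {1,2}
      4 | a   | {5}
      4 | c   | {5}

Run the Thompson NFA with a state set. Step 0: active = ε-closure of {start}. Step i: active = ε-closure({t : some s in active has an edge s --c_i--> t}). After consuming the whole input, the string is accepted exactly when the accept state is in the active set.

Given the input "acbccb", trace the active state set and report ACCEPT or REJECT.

Answer: REJECT

Trace:
initial (ε-close {0}): {0,1,2,4}
'a' @ 1: {1,2,3,4,5}  (accept∈set)
'c' @ 2: {5}  (accept∈set)
'b' @ 3: {}  — no active states
rest 'ccb' ignored (set empty)
final: {}; accept 5 not in set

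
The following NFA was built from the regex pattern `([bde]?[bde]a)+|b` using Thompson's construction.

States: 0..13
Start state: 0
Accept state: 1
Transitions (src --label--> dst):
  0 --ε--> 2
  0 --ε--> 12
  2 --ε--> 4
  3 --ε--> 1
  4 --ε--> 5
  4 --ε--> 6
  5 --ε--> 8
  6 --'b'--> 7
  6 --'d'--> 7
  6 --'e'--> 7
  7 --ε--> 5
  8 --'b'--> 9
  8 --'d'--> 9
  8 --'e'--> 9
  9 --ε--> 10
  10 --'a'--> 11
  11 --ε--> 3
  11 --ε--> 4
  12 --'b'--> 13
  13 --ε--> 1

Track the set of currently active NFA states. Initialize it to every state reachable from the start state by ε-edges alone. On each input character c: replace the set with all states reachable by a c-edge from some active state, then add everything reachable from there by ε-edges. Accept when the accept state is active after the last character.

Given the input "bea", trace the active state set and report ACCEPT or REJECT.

start: ε-closure({0}) = {0,2,4,5,6,8,12}
'b' @ 1: {1,5,7,8,9,10,13}  [accepting]
'e' @ 2: {9,10}
'a' @ 3: {1,3,4,5,6,8,11}  [accepting]
end set {1,3,4,5,6,8,11} — state 1 in

Answer: ACCEPT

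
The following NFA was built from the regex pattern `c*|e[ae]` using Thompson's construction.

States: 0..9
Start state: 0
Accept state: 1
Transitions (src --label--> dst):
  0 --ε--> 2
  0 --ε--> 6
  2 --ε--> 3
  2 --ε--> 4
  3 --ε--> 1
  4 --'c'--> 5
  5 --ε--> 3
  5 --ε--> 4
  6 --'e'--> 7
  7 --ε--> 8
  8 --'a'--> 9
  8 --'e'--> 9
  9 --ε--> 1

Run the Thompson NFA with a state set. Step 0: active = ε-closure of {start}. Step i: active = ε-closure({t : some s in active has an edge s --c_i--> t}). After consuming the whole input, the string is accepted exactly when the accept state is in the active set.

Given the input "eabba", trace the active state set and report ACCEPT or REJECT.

Answer: REJECT

Derivation:
initial (ε-close {0}): {0,1,2,3,4,6}
'e' @ 1: {7,8}
'a' @ 2: {1,9}  (accept∈set)
'b' @ 3: {}  — no active states
rest 'ba' ignored (set empty)
final: {}; accept 1 not in set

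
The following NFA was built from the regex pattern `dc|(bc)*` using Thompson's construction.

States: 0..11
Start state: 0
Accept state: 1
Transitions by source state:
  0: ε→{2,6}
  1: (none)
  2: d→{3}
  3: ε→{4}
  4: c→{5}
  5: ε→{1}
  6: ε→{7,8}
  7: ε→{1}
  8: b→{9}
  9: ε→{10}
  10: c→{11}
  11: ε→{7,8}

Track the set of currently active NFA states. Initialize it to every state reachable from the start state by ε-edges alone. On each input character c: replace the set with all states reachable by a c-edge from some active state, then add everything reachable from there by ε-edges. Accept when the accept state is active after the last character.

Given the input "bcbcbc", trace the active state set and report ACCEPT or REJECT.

Answer: ACCEPT

Trace:
S₀ = ε-closure({0}) = {0,1,2,6,7,8}
'b' @ 1: {9,10}
'c' @ 2: {1,7,8,11}  ✓accept
'b' @ 3: {9,10}
'c' @ 4: {1,7,8,11}  ✓accept
'b' @ 5: {9,10}
'c' @ 6: {1,7,8,11}  ✓accept
final: {1,7,8,11}; accept 1 in set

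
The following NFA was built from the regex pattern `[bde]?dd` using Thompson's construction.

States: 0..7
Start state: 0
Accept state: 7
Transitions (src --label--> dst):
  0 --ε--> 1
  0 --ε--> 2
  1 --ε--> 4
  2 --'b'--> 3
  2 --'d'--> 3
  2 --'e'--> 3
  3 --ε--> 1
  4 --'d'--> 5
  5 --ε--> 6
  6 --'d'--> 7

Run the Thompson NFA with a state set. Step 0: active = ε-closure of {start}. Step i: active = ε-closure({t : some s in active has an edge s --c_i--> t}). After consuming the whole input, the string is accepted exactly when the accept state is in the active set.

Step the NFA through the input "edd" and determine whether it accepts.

S₀ = ε-closure({0}) = {0,1,2,4}
'e' @ 1: {1,3,4}
'd' @ 2: {5,6}
'd' @ 3: {7}  ✓accept
final: {7}; accept 7 in set

Answer: ACCEPT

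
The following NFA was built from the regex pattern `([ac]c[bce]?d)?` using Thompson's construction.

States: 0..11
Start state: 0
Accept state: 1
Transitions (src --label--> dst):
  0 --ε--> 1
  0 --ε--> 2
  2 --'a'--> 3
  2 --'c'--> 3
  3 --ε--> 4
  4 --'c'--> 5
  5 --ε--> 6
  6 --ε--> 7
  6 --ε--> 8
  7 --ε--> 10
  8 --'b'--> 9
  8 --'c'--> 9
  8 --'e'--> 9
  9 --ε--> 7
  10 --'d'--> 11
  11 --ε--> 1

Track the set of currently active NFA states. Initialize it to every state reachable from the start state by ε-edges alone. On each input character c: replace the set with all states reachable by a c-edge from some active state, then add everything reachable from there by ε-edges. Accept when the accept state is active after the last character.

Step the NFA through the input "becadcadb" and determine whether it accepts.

start: ε-closure({0}) = {0,1,2}
'b' @ 1: {}  — dead — no transitions
rest 'ecadcadb' ignored (set empty)
end set {} — state 1 not in

Answer: REJECT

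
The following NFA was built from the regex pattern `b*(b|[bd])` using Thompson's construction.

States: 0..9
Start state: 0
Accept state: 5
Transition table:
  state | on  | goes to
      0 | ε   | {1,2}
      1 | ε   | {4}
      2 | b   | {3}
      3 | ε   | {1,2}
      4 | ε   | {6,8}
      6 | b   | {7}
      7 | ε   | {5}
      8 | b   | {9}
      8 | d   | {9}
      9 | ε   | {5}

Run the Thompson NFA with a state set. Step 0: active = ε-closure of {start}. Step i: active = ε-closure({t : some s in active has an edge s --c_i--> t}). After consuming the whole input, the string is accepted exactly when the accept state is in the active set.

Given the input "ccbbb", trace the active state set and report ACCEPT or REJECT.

Answer: REJECT

Trace:
start: ε-closure({0}) = {0,1,2,4,6,8}
'c' @ 1: {}  — dead — no transitions
rest 'cbbb' ignored (set empty)
final: {}; accept 5 not in set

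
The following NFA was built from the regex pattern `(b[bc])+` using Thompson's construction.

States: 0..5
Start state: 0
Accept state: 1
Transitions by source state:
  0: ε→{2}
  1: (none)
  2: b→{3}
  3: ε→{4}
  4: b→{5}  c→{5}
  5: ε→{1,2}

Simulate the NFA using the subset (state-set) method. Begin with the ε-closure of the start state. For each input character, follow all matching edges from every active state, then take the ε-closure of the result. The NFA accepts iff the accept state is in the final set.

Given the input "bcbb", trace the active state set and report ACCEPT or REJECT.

Answer: ACCEPT

Trace:
initial (ε-close {0}): {0,2}
'b' @ 1: {3,4}
'c' @ 2: {1,2,5}  ✓accept
'b' @ 3: {3,4}
'b' @ 4: {1,2,5}  ✓accept
after full input: {1,2,5}  (accept=1 in)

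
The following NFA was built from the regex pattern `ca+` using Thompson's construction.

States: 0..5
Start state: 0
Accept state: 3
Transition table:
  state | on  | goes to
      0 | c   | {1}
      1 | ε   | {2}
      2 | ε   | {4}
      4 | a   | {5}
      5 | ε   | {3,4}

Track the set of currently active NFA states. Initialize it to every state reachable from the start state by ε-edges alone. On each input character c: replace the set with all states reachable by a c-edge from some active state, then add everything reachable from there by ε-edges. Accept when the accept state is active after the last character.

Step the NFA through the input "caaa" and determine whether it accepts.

start: ε-closure({0}) = {0}
'c' @ 1: {1,2,4}
'a' @ 2: {3,4,5}  ✓accept
'a' @ 3: {3,4,5}  ✓accept
'a' @ 4: {3,4,5}  ✓accept
after full input: {3,4,5}  (accept=3 in)

Answer: ACCEPT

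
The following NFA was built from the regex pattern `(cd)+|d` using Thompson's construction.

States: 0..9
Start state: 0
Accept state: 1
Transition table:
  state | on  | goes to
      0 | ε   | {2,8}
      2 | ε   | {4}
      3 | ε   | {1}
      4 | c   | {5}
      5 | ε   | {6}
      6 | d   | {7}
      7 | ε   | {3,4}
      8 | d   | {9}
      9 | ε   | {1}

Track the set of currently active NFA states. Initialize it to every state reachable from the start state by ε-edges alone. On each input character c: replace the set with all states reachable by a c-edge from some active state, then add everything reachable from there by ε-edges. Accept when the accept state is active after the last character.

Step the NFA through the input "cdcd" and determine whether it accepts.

start: ε-closure({0}) = {0,2,4,8}
'c' @ 1: {5,6}
'd' @ 2: {1,3,4,7}  (accept∈set)
'c' @ 3: {5,6}
'd' @ 4: {1,3,4,7}  (accept∈set)
after full input: {1,3,4,7}  (accept=1 in)

Answer: ACCEPT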